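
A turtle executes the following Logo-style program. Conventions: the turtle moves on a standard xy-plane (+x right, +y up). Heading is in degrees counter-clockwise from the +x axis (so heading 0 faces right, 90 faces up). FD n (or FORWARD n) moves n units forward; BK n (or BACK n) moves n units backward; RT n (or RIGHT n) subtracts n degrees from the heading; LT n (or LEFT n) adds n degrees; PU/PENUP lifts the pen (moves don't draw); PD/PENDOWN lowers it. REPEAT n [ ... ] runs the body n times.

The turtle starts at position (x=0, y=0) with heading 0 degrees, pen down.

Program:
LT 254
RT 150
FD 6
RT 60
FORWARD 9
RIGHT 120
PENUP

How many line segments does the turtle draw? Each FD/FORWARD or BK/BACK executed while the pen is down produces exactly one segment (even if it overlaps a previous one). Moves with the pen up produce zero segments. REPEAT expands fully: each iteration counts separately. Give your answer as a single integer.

Answer: 2

Derivation:
Executing turtle program step by step:
Start: pos=(0,0), heading=0, pen down
LT 254: heading 0 -> 254
RT 150: heading 254 -> 104
FD 6: (0,0) -> (-1.452,5.822) [heading=104, draw]
RT 60: heading 104 -> 44
FD 9: (-1.452,5.822) -> (5.023,12.074) [heading=44, draw]
RT 120: heading 44 -> 284
PU: pen up
Final: pos=(5.023,12.074), heading=284, 2 segment(s) drawn
Segments drawn: 2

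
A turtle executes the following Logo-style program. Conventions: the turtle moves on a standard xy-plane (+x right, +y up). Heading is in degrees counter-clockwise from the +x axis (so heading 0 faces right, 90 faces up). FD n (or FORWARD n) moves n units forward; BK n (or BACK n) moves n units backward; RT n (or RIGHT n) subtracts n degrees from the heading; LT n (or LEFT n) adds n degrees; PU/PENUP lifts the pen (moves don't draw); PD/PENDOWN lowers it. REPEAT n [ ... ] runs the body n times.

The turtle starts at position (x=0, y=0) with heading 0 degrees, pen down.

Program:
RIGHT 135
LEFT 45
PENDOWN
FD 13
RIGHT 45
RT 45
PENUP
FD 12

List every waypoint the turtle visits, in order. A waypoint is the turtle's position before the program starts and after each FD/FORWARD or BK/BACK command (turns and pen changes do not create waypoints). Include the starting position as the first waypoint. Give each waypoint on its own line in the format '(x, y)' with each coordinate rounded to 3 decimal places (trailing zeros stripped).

Executing turtle program step by step:
Start: pos=(0,0), heading=0, pen down
RT 135: heading 0 -> 225
LT 45: heading 225 -> 270
PD: pen down
FD 13: (0,0) -> (0,-13) [heading=270, draw]
RT 45: heading 270 -> 225
RT 45: heading 225 -> 180
PU: pen up
FD 12: (0,-13) -> (-12,-13) [heading=180, move]
Final: pos=(-12,-13), heading=180, 1 segment(s) drawn
Waypoints (3 total):
(0, 0)
(0, -13)
(-12, -13)

Answer: (0, 0)
(0, -13)
(-12, -13)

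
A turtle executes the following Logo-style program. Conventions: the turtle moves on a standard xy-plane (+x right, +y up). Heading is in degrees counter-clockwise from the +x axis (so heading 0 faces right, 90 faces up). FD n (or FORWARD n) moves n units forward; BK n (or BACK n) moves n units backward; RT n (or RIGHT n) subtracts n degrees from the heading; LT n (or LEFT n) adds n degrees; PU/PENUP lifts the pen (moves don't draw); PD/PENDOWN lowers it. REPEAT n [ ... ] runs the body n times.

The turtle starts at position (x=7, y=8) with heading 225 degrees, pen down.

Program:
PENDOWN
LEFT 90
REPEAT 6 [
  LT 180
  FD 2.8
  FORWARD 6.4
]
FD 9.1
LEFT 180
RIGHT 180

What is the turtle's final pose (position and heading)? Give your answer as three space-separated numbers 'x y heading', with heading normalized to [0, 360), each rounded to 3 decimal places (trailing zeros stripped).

Executing turtle program step by step:
Start: pos=(7,8), heading=225, pen down
PD: pen down
LT 90: heading 225 -> 315
REPEAT 6 [
  -- iteration 1/6 --
  LT 180: heading 315 -> 135
  FD 2.8: (7,8) -> (5.02,9.98) [heading=135, draw]
  FD 6.4: (5.02,9.98) -> (0.495,14.505) [heading=135, draw]
  -- iteration 2/6 --
  LT 180: heading 135 -> 315
  FD 2.8: (0.495,14.505) -> (2.475,12.525) [heading=315, draw]
  FD 6.4: (2.475,12.525) -> (7,8) [heading=315, draw]
  -- iteration 3/6 --
  LT 180: heading 315 -> 135
  FD 2.8: (7,8) -> (5.02,9.98) [heading=135, draw]
  FD 6.4: (5.02,9.98) -> (0.495,14.505) [heading=135, draw]
  -- iteration 4/6 --
  LT 180: heading 135 -> 315
  FD 2.8: (0.495,14.505) -> (2.475,12.525) [heading=315, draw]
  FD 6.4: (2.475,12.525) -> (7,8) [heading=315, draw]
  -- iteration 5/6 --
  LT 180: heading 315 -> 135
  FD 2.8: (7,8) -> (5.02,9.98) [heading=135, draw]
  FD 6.4: (5.02,9.98) -> (0.495,14.505) [heading=135, draw]
  -- iteration 6/6 --
  LT 180: heading 135 -> 315
  FD 2.8: (0.495,14.505) -> (2.475,12.525) [heading=315, draw]
  FD 6.4: (2.475,12.525) -> (7,8) [heading=315, draw]
]
FD 9.1: (7,8) -> (13.435,1.565) [heading=315, draw]
LT 180: heading 315 -> 135
RT 180: heading 135 -> 315
Final: pos=(13.435,1.565), heading=315, 13 segment(s) drawn

Answer: 13.435 1.565 315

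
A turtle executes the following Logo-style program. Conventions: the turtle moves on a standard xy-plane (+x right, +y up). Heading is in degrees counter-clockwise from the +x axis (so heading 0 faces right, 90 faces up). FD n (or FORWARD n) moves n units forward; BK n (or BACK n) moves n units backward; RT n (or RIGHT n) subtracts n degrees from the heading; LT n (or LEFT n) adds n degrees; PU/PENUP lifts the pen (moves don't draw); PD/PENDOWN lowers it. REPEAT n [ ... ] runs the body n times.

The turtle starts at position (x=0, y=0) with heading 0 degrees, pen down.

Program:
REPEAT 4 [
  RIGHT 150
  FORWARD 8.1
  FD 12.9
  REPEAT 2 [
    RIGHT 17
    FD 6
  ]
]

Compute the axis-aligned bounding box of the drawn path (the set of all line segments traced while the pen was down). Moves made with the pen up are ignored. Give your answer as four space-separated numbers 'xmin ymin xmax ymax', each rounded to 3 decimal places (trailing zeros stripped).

Executing turtle program step by step:
Start: pos=(0,0), heading=0, pen down
REPEAT 4 [
  -- iteration 1/4 --
  RT 150: heading 0 -> 210
  FD 8.1: (0,0) -> (-7.015,-4.05) [heading=210, draw]
  FD 12.9: (-7.015,-4.05) -> (-18.187,-10.5) [heading=210, draw]
  REPEAT 2 [
    -- iteration 1/2 --
    RT 17: heading 210 -> 193
    FD 6: (-18.187,-10.5) -> (-24.033,-11.85) [heading=193, draw]
    -- iteration 2/2 --
    RT 17: heading 193 -> 176
    FD 6: (-24.033,-11.85) -> (-30.018,-11.431) [heading=176, draw]
  ]
  -- iteration 2/4 --
  RT 150: heading 176 -> 26
  FD 8.1: (-30.018,-11.431) -> (-22.738,-7.88) [heading=26, draw]
  FD 12.9: (-22.738,-7.88) -> (-11.143,-2.225) [heading=26, draw]
  REPEAT 2 [
    -- iteration 1/2 --
    RT 17: heading 26 -> 9
    FD 6: (-11.143,-2.225) -> (-5.217,-1.287) [heading=9, draw]
    -- iteration 2/2 --
    RT 17: heading 9 -> 352
    FD 6: (-5.217,-1.287) -> (0.724,-2.122) [heading=352, draw]
  ]
  -- iteration 3/4 --
  RT 150: heading 352 -> 202
  FD 8.1: (0.724,-2.122) -> (-6.786,-5.156) [heading=202, draw]
  FD 12.9: (-6.786,-5.156) -> (-18.747,-9.989) [heading=202, draw]
  REPEAT 2 [
    -- iteration 1/2 --
    RT 17: heading 202 -> 185
    FD 6: (-18.747,-9.989) -> (-24.724,-10.511) [heading=185, draw]
    -- iteration 2/2 --
    RT 17: heading 185 -> 168
    FD 6: (-24.724,-10.511) -> (-30.593,-9.264) [heading=168, draw]
  ]
  -- iteration 4/4 --
  RT 150: heading 168 -> 18
  FD 8.1: (-30.593,-9.264) -> (-22.889,-6.761) [heading=18, draw]
  FD 12.9: (-22.889,-6.761) -> (-10.62,-2.775) [heading=18, draw]
  REPEAT 2 [
    -- iteration 1/2 --
    RT 17: heading 18 -> 1
    FD 6: (-10.62,-2.775) -> (-4.621,-2.67) [heading=1, draw]
    -- iteration 2/2 --
    RT 17: heading 1 -> 344
    FD 6: (-4.621,-2.67) -> (1.146,-4.324) [heading=344, draw]
  ]
]
Final: pos=(1.146,-4.324), heading=344, 16 segment(s) drawn

Segment endpoints: x in {-30.593, -30.018, -24.724, -24.033, -22.889, -22.738, -18.747, -18.187, -11.143, -10.62, -7.015, -6.786, -5.217, -4.621, 0, 0.724, 1.146}, y in {-11.85, -11.431, -10.511, -10.5, -9.989, -9.264, -7.88, -6.761, -5.156, -4.324, -4.05, -2.775, -2.67, -2.225, -2.122, -1.287, 0}
xmin=-30.593, ymin=-11.85, xmax=1.146, ymax=0

Answer: -30.593 -11.85 1.146 0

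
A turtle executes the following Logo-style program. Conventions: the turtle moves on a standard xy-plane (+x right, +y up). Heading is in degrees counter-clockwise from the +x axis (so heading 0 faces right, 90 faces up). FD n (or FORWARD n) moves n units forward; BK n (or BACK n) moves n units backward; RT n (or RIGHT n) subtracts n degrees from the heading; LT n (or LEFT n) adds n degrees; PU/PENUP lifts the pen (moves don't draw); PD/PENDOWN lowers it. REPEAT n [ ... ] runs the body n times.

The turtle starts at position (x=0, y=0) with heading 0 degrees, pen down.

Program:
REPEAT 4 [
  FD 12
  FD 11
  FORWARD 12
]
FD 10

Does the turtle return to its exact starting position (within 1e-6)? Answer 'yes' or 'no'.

Answer: no

Derivation:
Executing turtle program step by step:
Start: pos=(0,0), heading=0, pen down
REPEAT 4 [
  -- iteration 1/4 --
  FD 12: (0,0) -> (12,0) [heading=0, draw]
  FD 11: (12,0) -> (23,0) [heading=0, draw]
  FD 12: (23,0) -> (35,0) [heading=0, draw]
  -- iteration 2/4 --
  FD 12: (35,0) -> (47,0) [heading=0, draw]
  FD 11: (47,0) -> (58,0) [heading=0, draw]
  FD 12: (58,0) -> (70,0) [heading=0, draw]
  -- iteration 3/4 --
  FD 12: (70,0) -> (82,0) [heading=0, draw]
  FD 11: (82,0) -> (93,0) [heading=0, draw]
  FD 12: (93,0) -> (105,0) [heading=0, draw]
  -- iteration 4/4 --
  FD 12: (105,0) -> (117,0) [heading=0, draw]
  FD 11: (117,0) -> (128,0) [heading=0, draw]
  FD 12: (128,0) -> (140,0) [heading=0, draw]
]
FD 10: (140,0) -> (150,0) [heading=0, draw]
Final: pos=(150,0), heading=0, 13 segment(s) drawn

Start position: (0, 0)
Final position: (150, 0)
Distance = 150; >= 1e-6 -> NOT closed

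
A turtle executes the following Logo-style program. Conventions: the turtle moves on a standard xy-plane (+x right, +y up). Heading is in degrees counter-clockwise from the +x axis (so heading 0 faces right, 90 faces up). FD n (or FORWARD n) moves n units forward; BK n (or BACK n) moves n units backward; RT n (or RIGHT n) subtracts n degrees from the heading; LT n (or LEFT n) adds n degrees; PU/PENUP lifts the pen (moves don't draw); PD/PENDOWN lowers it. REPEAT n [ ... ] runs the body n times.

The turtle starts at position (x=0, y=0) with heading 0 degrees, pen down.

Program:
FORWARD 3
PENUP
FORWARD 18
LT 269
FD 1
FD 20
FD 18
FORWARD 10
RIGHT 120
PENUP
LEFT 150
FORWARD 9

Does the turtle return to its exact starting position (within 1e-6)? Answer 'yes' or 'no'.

Executing turtle program step by step:
Start: pos=(0,0), heading=0, pen down
FD 3: (0,0) -> (3,0) [heading=0, draw]
PU: pen up
FD 18: (3,0) -> (21,0) [heading=0, move]
LT 269: heading 0 -> 269
FD 1: (21,0) -> (20.983,-1) [heading=269, move]
FD 20: (20.983,-1) -> (20.633,-20.997) [heading=269, move]
FD 18: (20.633,-20.997) -> (20.319,-38.994) [heading=269, move]
FD 10: (20.319,-38.994) -> (20.145,-48.993) [heading=269, move]
RT 120: heading 269 -> 149
PU: pen up
LT 150: heading 149 -> 299
FD 9: (20.145,-48.993) -> (24.508,-56.864) [heading=299, move]
Final: pos=(24.508,-56.864), heading=299, 1 segment(s) drawn

Start position: (0, 0)
Final position: (24.508, -56.864)
Distance = 61.921; >= 1e-6 -> NOT closed

Answer: no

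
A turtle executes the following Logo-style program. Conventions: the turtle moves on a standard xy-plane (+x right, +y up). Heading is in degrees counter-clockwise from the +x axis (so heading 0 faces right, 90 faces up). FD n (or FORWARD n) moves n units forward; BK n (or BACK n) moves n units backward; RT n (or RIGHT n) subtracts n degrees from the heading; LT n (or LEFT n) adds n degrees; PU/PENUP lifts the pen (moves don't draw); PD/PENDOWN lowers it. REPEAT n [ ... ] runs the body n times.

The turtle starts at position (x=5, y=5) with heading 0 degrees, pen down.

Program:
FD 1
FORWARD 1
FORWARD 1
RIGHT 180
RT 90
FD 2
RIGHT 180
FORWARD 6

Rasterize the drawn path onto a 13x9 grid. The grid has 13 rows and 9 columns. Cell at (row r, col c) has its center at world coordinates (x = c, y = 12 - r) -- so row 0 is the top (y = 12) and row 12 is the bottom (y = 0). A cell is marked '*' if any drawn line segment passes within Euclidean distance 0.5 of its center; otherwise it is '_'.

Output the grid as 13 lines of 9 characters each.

Segment 0: (5,5) -> (6,5)
Segment 1: (6,5) -> (7,5)
Segment 2: (7,5) -> (8,5)
Segment 3: (8,5) -> (8,7)
Segment 4: (8,7) -> (8,1)

Answer: _________
_________
_________
_________
_________
________*
________*
_____****
________*
________*
________*
________*
_________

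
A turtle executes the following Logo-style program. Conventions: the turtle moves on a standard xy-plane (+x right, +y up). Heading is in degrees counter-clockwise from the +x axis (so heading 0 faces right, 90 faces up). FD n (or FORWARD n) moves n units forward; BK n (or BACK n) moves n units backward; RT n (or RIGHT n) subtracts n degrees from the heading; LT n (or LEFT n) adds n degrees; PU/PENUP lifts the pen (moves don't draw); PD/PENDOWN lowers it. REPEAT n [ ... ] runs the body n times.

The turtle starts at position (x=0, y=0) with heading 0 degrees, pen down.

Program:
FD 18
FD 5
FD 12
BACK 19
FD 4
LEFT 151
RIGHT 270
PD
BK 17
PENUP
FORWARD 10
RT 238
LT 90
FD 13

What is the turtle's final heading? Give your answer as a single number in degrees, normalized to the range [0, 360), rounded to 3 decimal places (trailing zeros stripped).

Executing turtle program step by step:
Start: pos=(0,0), heading=0, pen down
FD 18: (0,0) -> (18,0) [heading=0, draw]
FD 5: (18,0) -> (23,0) [heading=0, draw]
FD 12: (23,0) -> (35,0) [heading=0, draw]
BK 19: (35,0) -> (16,0) [heading=0, draw]
FD 4: (16,0) -> (20,0) [heading=0, draw]
LT 151: heading 0 -> 151
RT 270: heading 151 -> 241
PD: pen down
BK 17: (20,0) -> (28.242,14.869) [heading=241, draw]
PU: pen up
FD 10: (28.242,14.869) -> (23.394,6.122) [heading=241, move]
RT 238: heading 241 -> 3
LT 90: heading 3 -> 93
FD 13: (23.394,6.122) -> (22.713,19.105) [heading=93, move]
Final: pos=(22.713,19.105), heading=93, 6 segment(s) drawn

Answer: 93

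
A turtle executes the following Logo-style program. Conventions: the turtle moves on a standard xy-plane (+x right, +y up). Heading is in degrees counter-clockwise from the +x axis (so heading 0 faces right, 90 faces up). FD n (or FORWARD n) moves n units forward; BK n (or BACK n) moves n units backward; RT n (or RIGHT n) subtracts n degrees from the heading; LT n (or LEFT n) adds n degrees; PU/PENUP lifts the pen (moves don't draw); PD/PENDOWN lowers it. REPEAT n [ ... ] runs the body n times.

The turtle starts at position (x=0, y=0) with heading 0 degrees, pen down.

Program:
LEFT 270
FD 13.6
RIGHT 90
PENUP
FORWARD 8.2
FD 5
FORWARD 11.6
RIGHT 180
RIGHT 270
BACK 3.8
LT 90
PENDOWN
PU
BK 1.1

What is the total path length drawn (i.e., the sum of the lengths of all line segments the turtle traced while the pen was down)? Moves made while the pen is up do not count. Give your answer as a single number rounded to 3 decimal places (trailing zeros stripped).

Executing turtle program step by step:
Start: pos=(0,0), heading=0, pen down
LT 270: heading 0 -> 270
FD 13.6: (0,0) -> (0,-13.6) [heading=270, draw]
RT 90: heading 270 -> 180
PU: pen up
FD 8.2: (0,-13.6) -> (-8.2,-13.6) [heading=180, move]
FD 5: (-8.2,-13.6) -> (-13.2,-13.6) [heading=180, move]
FD 11.6: (-13.2,-13.6) -> (-24.8,-13.6) [heading=180, move]
RT 180: heading 180 -> 0
RT 270: heading 0 -> 90
BK 3.8: (-24.8,-13.6) -> (-24.8,-17.4) [heading=90, move]
LT 90: heading 90 -> 180
PD: pen down
PU: pen up
BK 1.1: (-24.8,-17.4) -> (-23.7,-17.4) [heading=180, move]
Final: pos=(-23.7,-17.4), heading=180, 1 segment(s) drawn

Segment lengths:
  seg 1: (0,0) -> (0,-13.6), length = 13.6
Total = 13.6

Answer: 13.6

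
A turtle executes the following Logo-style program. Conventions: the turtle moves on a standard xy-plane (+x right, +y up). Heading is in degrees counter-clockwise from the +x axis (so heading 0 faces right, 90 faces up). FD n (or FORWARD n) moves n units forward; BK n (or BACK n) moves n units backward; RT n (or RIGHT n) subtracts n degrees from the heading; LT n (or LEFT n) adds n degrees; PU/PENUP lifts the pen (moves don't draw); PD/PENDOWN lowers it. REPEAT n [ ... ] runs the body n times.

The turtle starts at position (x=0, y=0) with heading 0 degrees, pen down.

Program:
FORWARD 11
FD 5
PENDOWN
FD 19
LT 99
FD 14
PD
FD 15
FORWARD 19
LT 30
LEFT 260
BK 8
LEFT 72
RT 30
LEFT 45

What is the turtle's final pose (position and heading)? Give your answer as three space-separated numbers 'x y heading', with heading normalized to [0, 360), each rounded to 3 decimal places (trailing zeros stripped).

Answer: 20.494 43.531 116

Derivation:
Executing turtle program step by step:
Start: pos=(0,0), heading=0, pen down
FD 11: (0,0) -> (11,0) [heading=0, draw]
FD 5: (11,0) -> (16,0) [heading=0, draw]
PD: pen down
FD 19: (16,0) -> (35,0) [heading=0, draw]
LT 99: heading 0 -> 99
FD 14: (35,0) -> (32.81,13.828) [heading=99, draw]
PD: pen down
FD 15: (32.81,13.828) -> (30.463,28.643) [heading=99, draw]
FD 19: (30.463,28.643) -> (27.491,47.409) [heading=99, draw]
LT 30: heading 99 -> 129
LT 260: heading 129 -> 29
BK 8: (27.491,47.409) -> (20.494,43.531) [heading=29, draw]
LT 72: heading 29 -> 101
RT 30: heading 101 -> 71
LT 45: heading 71 -> 116
Final: pos=(20.494,43.531), heading=116, 7 segment(s) drawn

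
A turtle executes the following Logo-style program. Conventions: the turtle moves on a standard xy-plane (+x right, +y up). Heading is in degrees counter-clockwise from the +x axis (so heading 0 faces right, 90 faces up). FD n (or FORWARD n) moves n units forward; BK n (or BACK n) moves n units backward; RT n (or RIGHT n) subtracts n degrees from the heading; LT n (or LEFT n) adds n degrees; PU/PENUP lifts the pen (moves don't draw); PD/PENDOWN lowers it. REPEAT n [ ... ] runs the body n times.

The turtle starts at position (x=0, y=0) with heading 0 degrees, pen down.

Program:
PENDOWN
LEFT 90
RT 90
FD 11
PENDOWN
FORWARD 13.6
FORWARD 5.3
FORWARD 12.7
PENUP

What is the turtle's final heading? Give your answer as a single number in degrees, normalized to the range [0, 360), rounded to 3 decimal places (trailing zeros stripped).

Executing turtle program step by step:
Start: pos=(0,0), heading=0, pen down
PD: pen down
LT 90: heading 0 -> 90
RT 90: heading 90 -> 0
FD 11: (0,0) -> (11,0) [heading=0, draw]
PD: pen down
FD 13.6: (11,0) -> (24.6,0) [heading=0, draw]
FD 5.3: (24.6,0) -> (29.9,0) [heading=0, draw]
FD 12.7: (29.9,0) -> (42.6,0) [heading=0, draw]
PU: pen up
Final: pos=(42.6,0), heading=0, 4 segment(s) drawn

Answer: 0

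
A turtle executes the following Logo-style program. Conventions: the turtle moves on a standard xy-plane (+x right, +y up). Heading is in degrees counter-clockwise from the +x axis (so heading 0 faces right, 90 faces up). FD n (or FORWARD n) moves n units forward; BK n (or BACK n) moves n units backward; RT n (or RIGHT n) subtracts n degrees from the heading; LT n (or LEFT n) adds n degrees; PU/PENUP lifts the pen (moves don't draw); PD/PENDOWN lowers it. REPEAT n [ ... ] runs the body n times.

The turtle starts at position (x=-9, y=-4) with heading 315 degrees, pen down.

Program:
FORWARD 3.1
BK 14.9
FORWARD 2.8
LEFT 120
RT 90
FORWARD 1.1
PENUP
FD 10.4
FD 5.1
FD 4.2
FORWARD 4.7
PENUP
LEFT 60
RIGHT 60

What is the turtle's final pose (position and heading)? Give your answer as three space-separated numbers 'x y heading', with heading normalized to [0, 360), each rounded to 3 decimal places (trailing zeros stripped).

Answer: 9.267 -4.236 345

Derivation:
Executing turtle program step by step:
Start: pos=(-9,-4), heading=315, pen down
FD 3.1: (-9,-4) -> (-6.808,-6.192) [heading=315, draw]
BK 14.9: (-6.808,-6.192) -> (-17.344,4.344) [heading=315, draw]
FD 2.8: (-17.344,4.344) -> (-15.364,2.364) [heading=315, draw]
LT 120: heading 315 -> 75
RT 90: heading 75 -> 345
FD 1.1: (-15.364,2.364) -> (-14.301,2.079) [heading=345, draw]
PU: pen up
FD 10.4: (-14.301,2.079) -> (-4.256,-0.612) [heading=345, move]
FD 5.1: (-4.256,-0.612) -> (0.67,-1.932) [heading=345, move]
FD 4.2: (0.67,-1.932) -> (4.727,-3.019) [heading=345, move]
FD 4.7: (4.727,-3.019) -> (9.267,-4.236) [heading=345, move]
PU: pen up
LT 60: heading 345 -> 45
RT 60: heading 45 -> 345
Final: pos=(9.267,-4.236), heading=345, 4 segment(s) drawn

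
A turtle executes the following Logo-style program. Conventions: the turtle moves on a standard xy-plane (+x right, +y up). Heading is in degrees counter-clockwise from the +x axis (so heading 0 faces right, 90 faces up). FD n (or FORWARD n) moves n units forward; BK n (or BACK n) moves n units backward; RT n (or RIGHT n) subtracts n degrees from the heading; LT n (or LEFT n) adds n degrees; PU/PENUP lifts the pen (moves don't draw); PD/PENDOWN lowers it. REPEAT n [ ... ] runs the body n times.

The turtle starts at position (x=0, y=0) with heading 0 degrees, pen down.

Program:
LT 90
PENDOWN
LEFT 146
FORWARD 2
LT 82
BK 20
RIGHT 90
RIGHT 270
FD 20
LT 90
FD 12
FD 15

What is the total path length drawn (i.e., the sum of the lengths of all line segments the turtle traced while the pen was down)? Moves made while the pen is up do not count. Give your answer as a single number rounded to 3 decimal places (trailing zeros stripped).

Answer: 69

Derivation:
Executing turtle program step by step:
Start: pos=(0,0), heading=0, pen down
LT 90: heading 0 -> 90
PD: pen down
LT 146: heading 90 -> 236
FD 2: (0,0) -> (-1.118,-1.658) [heading=236, draw]
LT 82: heading 236 -> 318
BK 20: (-1.118,-1.658) -> (-15.981,11.725) [heading=318, draw]
RT 90: heading 318 -> 228
RT 270: heading 228 -> 318
FD 20: (-15.981,11.725) -> (-1.118,-1.658) [heading=318, draw]
LT 90: heading 318 -> 48
FD 12: (-1.118,-1.658) -> (6.911,7.26) [heading=48, draw]
FD 15: (6.911,7.26) -> (16.948,18.407) [heading=48, draw]
Final: pos=(16.948,18.407), heading=48, 5 segment(s) drawn

Segment lengths:
  seg 1: (0,0) -> (-1.118,-1.658), length = 2
  seg 2: (-1.118,-1.658) -> (-15.981,11.725), length = 20
  seg 3: (-15.981,11.725) -> (-1.118,-1.658), length = 20
  seg 4: (-1.118,-1.658) -> (6.911,7.26), length = 12
  seg 5: (6.911,7.26) -> (16.948,18.407), length = 15
Total = 69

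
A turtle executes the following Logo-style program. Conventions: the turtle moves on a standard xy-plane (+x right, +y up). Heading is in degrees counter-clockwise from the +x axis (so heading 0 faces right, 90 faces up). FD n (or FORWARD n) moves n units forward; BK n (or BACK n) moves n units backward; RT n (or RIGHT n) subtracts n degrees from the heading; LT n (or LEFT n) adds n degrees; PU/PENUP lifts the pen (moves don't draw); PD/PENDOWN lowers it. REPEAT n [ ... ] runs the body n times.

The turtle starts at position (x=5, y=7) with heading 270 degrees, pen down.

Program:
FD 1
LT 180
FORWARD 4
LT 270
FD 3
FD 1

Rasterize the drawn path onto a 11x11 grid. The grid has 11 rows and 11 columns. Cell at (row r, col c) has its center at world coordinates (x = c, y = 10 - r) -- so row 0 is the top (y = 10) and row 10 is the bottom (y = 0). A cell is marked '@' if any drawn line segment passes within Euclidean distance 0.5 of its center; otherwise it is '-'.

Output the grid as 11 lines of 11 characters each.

Answer: -----@@@@@-
-----@-----
-----@-----
-----@-----
-----@-----
-----------
-----------
-----------
-----------
-----------
-----------

Derivation:
Segment 0: (5,7) -> (5,6)
Segment 1: (5,6) -> (5,10)
Segment 2: (5,10) -> (8,10)
Segment 3: (8,10) -> (9,10)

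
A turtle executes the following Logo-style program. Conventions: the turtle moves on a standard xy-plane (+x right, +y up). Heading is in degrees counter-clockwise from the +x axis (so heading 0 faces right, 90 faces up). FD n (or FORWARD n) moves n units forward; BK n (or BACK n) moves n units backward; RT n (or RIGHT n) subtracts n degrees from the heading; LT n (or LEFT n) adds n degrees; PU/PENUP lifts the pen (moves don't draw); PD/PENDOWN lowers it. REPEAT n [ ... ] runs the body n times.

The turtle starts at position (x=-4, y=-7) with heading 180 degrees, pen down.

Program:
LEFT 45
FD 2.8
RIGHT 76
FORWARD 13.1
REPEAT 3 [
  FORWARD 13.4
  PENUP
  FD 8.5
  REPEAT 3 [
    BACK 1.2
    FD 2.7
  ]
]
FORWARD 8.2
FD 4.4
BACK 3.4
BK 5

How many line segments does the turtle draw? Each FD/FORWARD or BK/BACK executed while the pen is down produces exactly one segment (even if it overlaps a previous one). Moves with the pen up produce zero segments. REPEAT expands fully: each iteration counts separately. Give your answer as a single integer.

Executing turtle program step by step:
Start: pos=(-4,-7), heading=180, pen down
LT 45: heading 180 -> 225
FD 2.8: (-4,-7) -> (-5.98,-8.98) [heading=225, draw]
RT 76: heading 225 -> 149
FD 13.1: (-5.98,-8.98) -> (-17.209,-2.233) [heading=149, draw]
REPEAT 3 [
  -- iteration 1/3 --
  FD 13.4: (-17.209,-2.233) -> (-28.695,4.669) [heading=149, draw]
  PU: pen up
  FD 8.5: (-28.695,4.669) -> (-35.981,9.046) [heading=149, move]
  REPEAT 3 [
    -- iteration 1/3 --
    BK 1.2: (-35.981,9.046) -> (-34.952,8.428) [heading=149, move]
    FD 2.7: (-34.952,8.428) -> (-37.267,9.819) [heading=149, move]
    -- iteration 2/3 --
    BK 1.2: (-37.267,9.819) -> (-36.238,9.201) [heading=149, move]
    FD 2.7: (-36.238,9.201) -> (-38.552,10.592) [heading=149, move]
    -- iteration 3/3 --
    BK 1.2: (-38.552,10.592) -> (-37.524,9.974) [heading=149, move]
    FD 2.7: (-37.524,9.974) -> (-39.838,11.364) [heading=149, move]
  ]
  -- iteration 2/3 --
  FD 13.4: (-39.838,11.364) -> (-51.324,18.266) [heading=149, move]
  PU: pen up
  FD 8.5: (-51.324,18.266) -> (-58.61,22.643) [heading=149, move]
  REPEAT 3 [
    -- iteration 1/3 --
    BK 1.2: (-58.61,22.643) -> (-57.581,22.025) [heading=149, move]
    FD 2.7: (-57.581,22.025) -> (-59.896,23.416) [heading=149, move]
    -- iteration 2/3 --
    BK 1.2: (-59.896,23.416) -> (-58.867,22.798) [heading=149, move]
    FD 2.7: (-58.867,22.798) -> (-61.181,24.189) [heading=149, move]
    -- iteration 3/3 --
    BK 1.2: (-61.181,24.189) -> (-60.153,23.571) [heading=149, move]
    FD 2.7: (-60.153,23.571) -> (-62.467,24.961) [heading=149, move]
  ]
  -- iteration 3/3 --
  FD 13.4: (-62.467,24.961) -> (-73.953,31.863) [heading=149, move]
  PU: pen up
  FD 8.5: (-73.953,31.863) -> (-81.239,36.24) [heading=149, move]
  REPEAT 3 [
    -- iteration 1/3 --
    BK 1.2: (-81.239,36.24) -> (-80.211,35.622) [heading=149, move]
    FD 2.7: (-80.211,35.622) -> (-82.525,37.013) [heading=149, move]
    -- iteration 2/3 --
    BK 1.2: (-82.525,37.013) -> (-81.496,36.395) [heading=149, move]
    FD 2.7: (-81.496,36.395) -> (-83.811,37.786) [heading=149, move]
    -- iteration 3/3 --
    BK 1.2: (-83.811,37.786) -> (-82.782,37.168) [heading=149, move]
    FD 2.7: (-82.782,37.168) -> (-85.096,38.558) [heading=149, move]
  ]
]
FD 8.2: (-85.096,38.558) -> (-92.125,42.781) [heading=149, move]
FD 4.4: (-92.125,42.781) -> (-95.897,45.048) [heading=149, move]
BK 3.4: (-95.897,45.048) -> (-92.982,43.296) [heading=149, move]
BK 5: (-92.982,43.296) -> (-88.697,40.721) [heading=149, move]
Final: pos=(-88.697,40.721), heading=149, 3 segment(s) drawn
Segments drawn: 3

Answer: 3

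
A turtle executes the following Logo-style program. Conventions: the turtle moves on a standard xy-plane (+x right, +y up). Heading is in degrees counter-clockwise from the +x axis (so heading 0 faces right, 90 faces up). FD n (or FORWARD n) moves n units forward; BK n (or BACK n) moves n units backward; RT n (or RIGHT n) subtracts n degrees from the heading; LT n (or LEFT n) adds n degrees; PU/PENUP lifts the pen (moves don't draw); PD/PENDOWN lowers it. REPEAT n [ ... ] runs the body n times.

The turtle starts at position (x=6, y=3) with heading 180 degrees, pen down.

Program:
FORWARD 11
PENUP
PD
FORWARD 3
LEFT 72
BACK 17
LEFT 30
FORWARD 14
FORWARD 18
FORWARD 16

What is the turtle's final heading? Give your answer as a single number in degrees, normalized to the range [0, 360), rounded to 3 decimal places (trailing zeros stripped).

Answer: 282

Derivation:
Executing turtle program step by step:
Start: pos=(6,3), heading=180, pen down
FD 11: (6,3) -> (-5,3) [heading=180, draw]
PU: pen up
PD: pen down
FD 3: (-5,3) -> (-8,3) [heading=180, draw]
LT 72: heading 180 -> 252
BK 17: (-8,3) -> (-2.747,19.168) [heading=252, draw]
LT 30: heading 252 -> 282
FD 14: (-2.747,19.168) -> (0.164,5.474) [heading=282, draw]
FD 18: (0.164,5.474) -> (3.906,-12.133) [heading=282, draw]
FD 16: (3.906,-12.133) -> (7.233,-27.783) [heading=282, draw]
Final: pos=(7.233,-27.783), heading=282, 6 segment(s) drawn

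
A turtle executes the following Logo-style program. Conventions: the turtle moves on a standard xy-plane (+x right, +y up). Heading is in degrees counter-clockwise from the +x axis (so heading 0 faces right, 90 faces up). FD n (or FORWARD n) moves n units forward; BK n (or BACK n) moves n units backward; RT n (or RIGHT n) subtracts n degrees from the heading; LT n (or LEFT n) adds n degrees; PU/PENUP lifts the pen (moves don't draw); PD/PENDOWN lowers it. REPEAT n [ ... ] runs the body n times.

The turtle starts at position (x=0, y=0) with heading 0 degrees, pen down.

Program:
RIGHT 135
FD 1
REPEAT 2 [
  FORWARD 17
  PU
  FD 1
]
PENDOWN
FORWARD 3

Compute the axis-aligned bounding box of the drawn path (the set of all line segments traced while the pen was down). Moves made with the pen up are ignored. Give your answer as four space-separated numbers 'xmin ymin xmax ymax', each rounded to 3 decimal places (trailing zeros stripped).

Answer: -28.284 -28.284 0 0

Derivation:
Executing turtle program step by step:
Start: pos=(0,0), heading=0, pen down
RT 135: heading 0 -> 225
FD 1: (0,0) -> (-0.707,-0.707) [heading=225, draw]
REPEAT 2 [
  -- iteration 1/2 --
  FD 17: (-0.707,-0.707) -> (-12.728,-12.728) [heading=225, draw]
  PU: pen up
  FD 1: (-12.728,-12.728) -> (-13.435,-13.435) [heading=225, move]
  -- iteration 2/2 --
  FD 17: (-13.435,-13.435) -> (-25.456,-25.456) [heading=225, move]
  PU: pen up
  FD 1: (-25.456,-25.456) -> (-26.163,-26.163) [heading=225, move]
]
PD: pen down
FD 3: (-26.163,-26.163) -> (-28.284,-28.284) [heading=225, draw]
Final: pos=(-28.284,-28.284), heading=225, 3 segment(s) drawn

Segment endpoints: x in {-28.284, -26.163, -12.728, -0.707, 0}, y in {-28.284, -26.163, -12.728, -0.707, 0}
xmin=-28.284, ymin=-28.284, xmax=0, ymax=0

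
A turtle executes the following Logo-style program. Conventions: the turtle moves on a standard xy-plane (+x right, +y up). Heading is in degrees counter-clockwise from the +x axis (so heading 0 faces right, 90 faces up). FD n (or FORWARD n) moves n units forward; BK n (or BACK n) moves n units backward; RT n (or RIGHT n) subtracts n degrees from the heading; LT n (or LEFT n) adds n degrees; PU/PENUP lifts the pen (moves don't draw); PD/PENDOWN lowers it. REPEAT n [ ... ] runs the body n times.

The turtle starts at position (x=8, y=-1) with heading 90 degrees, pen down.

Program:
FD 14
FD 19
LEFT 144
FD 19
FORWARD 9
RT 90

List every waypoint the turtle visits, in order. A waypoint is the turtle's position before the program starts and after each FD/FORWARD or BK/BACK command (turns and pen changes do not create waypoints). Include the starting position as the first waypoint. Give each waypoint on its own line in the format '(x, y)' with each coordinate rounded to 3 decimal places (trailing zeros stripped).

Executing turtle program step by step:
Start: pos=(8,-1), heading=90, pen down
FD 14: (8,-1) -> (8,13) [heading=90, draw]
FD 19: (8,13) -> (8,32) [heading=90, draw]
LT 144: heading 90 -> 234
FD 19: (8,32) -> (-3.168,16.629) [heading=234, draw]
FD 9: (-3.168,16.629) -> (-8.458,9.348) [heading=234, draw]
RT 90: heading 234 -> 144
Final: pos=(-8.458,9.348), heading=144, 4 segment(s) drawn
Waypoints (5 total):
(8, -1)
(8, 13)
(8, 32)
(-3.168, 16.629)
(-8.458, 9.348)

Answer: (8, -1)
(8, 13)
(8, 32)
(-3.168, 16.629)
(-8.458, 9.348)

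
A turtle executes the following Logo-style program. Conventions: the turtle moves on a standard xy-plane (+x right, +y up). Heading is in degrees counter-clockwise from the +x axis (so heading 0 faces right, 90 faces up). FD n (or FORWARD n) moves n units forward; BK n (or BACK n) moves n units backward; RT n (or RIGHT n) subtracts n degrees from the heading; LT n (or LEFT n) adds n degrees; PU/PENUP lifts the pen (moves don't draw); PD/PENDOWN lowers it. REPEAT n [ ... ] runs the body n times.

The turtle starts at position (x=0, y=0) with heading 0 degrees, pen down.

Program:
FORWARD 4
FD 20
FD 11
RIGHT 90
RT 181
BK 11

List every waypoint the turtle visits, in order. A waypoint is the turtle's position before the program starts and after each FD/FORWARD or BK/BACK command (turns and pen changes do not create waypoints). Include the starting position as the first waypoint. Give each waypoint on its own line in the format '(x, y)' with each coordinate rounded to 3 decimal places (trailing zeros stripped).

Answer: (0, 0)
(4, 0)
(24, 0)
(35, 0)
(34.808, -10.998)

Derivation:
Executing turtle program step by step:
Start: pos=(0,0), heading=0, pen down
FD 4: (0,0) -> (4,0) [heading=0, draw]
FD 20: (4,0) -> (24,0) [heading=0, draw]
FD 11: (24,0) -> (35,0) [heading=0, draw]
RT 90: heading 0 -> 270
RT 181: heading 270 -> 89
BK 11: (35,0) -> (34.808,-10.998) [heading=89, draw]
Final: pos=(34.808,-10.998), heading=89, 4 segment(s) drawn
Waypoints (5 total):
(0, 0)
(4, 0)
(24, 0)
(35, 0)
(34.808, -10.998)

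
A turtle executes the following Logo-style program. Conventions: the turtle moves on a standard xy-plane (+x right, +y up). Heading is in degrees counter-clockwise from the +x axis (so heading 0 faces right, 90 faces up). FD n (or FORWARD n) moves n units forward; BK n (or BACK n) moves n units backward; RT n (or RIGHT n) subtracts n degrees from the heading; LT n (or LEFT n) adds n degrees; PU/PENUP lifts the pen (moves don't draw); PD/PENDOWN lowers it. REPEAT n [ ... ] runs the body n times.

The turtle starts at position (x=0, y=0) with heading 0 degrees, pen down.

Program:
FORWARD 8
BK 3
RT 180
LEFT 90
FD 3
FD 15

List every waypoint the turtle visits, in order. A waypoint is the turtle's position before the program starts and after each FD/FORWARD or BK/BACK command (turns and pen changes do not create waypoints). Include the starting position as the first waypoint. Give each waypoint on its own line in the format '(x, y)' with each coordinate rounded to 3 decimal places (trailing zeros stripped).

Answer: (0, 0)
(8, 0)
(5, 0)
(5, -3)
(5, -18)

Derivation:
Executing turtle program step by step:
Start: pos=(0,0), heading=0, pen down
FD 8: (0,0) -> (8,0) [heading=0, draw]
BK 3: (8,0) -> (5,0) [heading=0, draw]
RT 180: heading 0 -> 180
LT 90: heading 180 -> 270
FD 3: (5,0) -> (5,-3) [heading=270, draw]
FD 15: (5,-3) -> (5,-18) [heading=270, draw]
Final: pos=(5,-18), heading=270, 4 segment(s) drawn
Waypoints (5 total):
(0, 0)
(8, 0)
(5, 0)
(5, -3)
(5, -18)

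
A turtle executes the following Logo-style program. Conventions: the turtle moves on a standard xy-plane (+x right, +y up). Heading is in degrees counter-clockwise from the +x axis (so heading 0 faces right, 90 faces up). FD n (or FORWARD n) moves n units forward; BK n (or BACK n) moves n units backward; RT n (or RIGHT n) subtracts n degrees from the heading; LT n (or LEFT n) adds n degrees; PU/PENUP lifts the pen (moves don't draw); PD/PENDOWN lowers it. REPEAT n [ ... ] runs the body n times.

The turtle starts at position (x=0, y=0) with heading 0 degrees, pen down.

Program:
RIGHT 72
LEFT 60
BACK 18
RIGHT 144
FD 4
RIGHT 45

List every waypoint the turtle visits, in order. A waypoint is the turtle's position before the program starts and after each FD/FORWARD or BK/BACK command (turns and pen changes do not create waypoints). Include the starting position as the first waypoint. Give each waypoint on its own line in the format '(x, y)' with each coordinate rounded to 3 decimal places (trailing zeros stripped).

Executing turtle program step by step:
Start: pos=(0,0), heading=0, pen down
RT 72: heading 0 -> 288
LT 60: heading 288 -> 348
BK 18: (0,0) -> (-17.607,3.742) [heading=348, draw]
RT 144: heading 348 -> 204
FD 4: (-17.607,3.742) -> (-21.261,2.115) [heading=204, draw]
RT 45: heading 204 -> 159
Final: pos=(-21.261,2.115), heading=159, 2 segment(s) drawn
Waypoints (3 total):
(0, 0)
(-17.607, 3.742)
(-21.261, 2.115)

Answer: (0, 0)
(-17.607, 3.742)
(-21.261, 2.115)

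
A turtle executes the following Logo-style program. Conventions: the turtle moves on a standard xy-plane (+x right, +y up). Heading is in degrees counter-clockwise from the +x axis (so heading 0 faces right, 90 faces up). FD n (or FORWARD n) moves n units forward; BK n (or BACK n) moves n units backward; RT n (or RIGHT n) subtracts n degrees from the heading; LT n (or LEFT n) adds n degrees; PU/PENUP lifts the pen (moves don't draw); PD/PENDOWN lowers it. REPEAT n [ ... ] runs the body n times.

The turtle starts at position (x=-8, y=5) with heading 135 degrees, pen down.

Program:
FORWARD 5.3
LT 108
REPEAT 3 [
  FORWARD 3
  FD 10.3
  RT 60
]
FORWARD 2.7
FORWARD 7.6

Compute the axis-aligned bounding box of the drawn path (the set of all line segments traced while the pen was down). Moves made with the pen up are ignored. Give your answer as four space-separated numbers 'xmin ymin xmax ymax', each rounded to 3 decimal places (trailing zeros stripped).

Answer: -38.311 -3.799 -8 16.533

Derivation:
Executing turtle program step by step:
Start: pos=(-8,5), heading=135, pen down
FD 5.3: (-8,5) -> (-11.748,8.748) [heading=135, draw]
LT 108: heading 135 -> 243
REPEAT 3 [
  -- iteration 1/3 --
  FD 3: (-11.748,8.748) -> (-13.11,6.075) [heading=243, draw]
  FD 10.3: (-13.11,6.075) -> (-17.786,-3.103) [heading=243, draw]
  RT 60: heading 243 -> 183
  -- iteration 2/3 --
  FD 3: (-17.786,-3.103) -> (-20.782,-3.26) [heading=183, draw]
  FD 10.3: (-20.782,-3.26) -> (-31.068,-3.799) [heading=183, draw]
  RT 60: heading 183 -> 123
  -- iteration 3/3 --
  FD 3: (-31.068,-3.799) -> (-32.701,-1.283) [heading=123, draw]
  FD 10.3: (-32.701,-1.283) -> (-38.311,7.356) [heading=123, draw]
  RT 60: heading 123 -> 63
]
FD 2.7: (-38.311,7.356) -> (-37.085,9.761) [heading=63, draw]
FD 7.6: (-37.085,9.761) -> (-33.635,16.533) [heading=63, draw]
Final: pos=(-33.635,16.533), heading=63, 9 segment(s) drawn

Segment endpoints: x in {-38.311, -37.085, -33.635, -32.701, -31.068, -20.782, -17.786, -13.11, -11.748, -8}, y in {-3.799, -3.26, -3.103, -1.283, 5, 6.075, 7.356, 8.748, 9.761, 16.533}
xmin=-38.311, ymin=-3.799, xmax=-8, ymax=16.533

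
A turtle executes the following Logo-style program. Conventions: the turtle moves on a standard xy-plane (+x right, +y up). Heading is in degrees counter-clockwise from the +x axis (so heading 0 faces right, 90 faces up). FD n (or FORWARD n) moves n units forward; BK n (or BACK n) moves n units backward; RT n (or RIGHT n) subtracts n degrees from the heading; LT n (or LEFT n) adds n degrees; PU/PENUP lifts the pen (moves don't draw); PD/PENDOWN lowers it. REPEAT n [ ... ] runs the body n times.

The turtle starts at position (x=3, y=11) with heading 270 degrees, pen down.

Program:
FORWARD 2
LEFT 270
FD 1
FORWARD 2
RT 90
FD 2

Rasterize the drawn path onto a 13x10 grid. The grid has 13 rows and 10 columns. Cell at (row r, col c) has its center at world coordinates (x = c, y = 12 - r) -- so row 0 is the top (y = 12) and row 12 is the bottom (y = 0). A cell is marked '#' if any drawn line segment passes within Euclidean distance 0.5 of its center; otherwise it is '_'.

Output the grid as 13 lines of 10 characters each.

Segment 0: (3,11) -> (3,9)
Segment 1: (3,9) -> (2,9)
Segment 2: (2,9) -> (-0,9)
Segment 3: (-0,9) -> (0,11)

Answer: __________
#__#______
#__#______
####______
__________
__________
__________
__________
__________
__________
__________
__________
__________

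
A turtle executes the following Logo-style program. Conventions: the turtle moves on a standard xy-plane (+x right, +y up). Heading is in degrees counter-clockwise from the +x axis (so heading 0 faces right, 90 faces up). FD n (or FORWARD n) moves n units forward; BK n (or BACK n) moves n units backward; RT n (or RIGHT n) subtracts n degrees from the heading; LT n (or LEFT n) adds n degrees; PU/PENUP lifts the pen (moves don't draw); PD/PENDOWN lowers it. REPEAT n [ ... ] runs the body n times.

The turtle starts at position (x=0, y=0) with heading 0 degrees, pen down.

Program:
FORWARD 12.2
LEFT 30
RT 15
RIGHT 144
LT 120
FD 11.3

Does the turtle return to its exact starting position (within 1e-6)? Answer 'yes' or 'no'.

Answer: no

Derivation:
Executing turtle program step by step:
Start: pos=(0,0), heading=0, pen down
FD 12.2: (0,0) -> (12.2,0) [heading=0, draw]
LT 30: heading 0 -> 30
RT 15: heading 30 -> 15
RT 144: heading 15 -> 231
LT 120: heading 231 -> 351
FD 11.3: (12.2,0) -> (23.361,-1.768) [heading=351, draw]
Final: pos=(23.361,-1.768), heading=351, 2 segment(s) drawn

Start position: (0, 0)
Final position: (23.361, -1.768)
Distance = 23.428; >= 1e-6 -> NOT closed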